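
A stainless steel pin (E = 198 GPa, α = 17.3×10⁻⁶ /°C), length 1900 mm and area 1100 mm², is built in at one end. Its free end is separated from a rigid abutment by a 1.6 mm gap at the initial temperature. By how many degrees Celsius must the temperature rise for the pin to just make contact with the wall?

Contact occurs when the free expansion equals the gap: αΔT L = 1.6 mm.
ΔT = 1.6 / (17.3×10⁻⁶ × 1900) = 48.68 °C.

ΔT ≈ 48.7 °C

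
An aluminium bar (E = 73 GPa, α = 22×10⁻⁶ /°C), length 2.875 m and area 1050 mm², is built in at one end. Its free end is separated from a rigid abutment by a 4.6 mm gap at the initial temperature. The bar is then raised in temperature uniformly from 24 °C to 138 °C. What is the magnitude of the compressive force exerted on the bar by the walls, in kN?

If the wall were absent the bar would grow by αΔT L = 22×10⁻⁶ × 114 × 2875 = 7.21 mm.
This exceeds the 4.6 mm gap, so the wall pushes back. The portion of expansion that must be recovered elastically is δ_free − gap = 7.21 − 4.6 = 2.611 mm.
So σ = E(δ_free − g)/L = 73×10³ × 2.611/2875 = 66.28 MPa.
Force on the wall = σA = 66.28 × 1050 mm² = 69.6 kN.

P ≈ 69.6 kN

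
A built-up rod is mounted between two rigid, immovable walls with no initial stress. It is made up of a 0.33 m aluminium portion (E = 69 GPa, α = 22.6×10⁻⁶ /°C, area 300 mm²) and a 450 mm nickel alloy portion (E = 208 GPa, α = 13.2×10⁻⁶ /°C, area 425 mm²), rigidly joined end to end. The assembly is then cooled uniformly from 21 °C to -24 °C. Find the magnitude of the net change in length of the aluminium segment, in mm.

With the walls removed the bar would change length by δ_free = Σ αᵢΔT Lᵢ = 22.6×10⁻⁶×45×330 + 13.2×10⁻⁶×45×450 = 0.6029 mm.
Since the ends are fixed, an axial force P builds up, equal in every segment, with P · Σ Lᵢ/(AᵢEᵢ) = δ_free.
The series flexibility is Σ Lᵢ/(AᵢEᵢ) = 330/(300×69×10³) + 450/(425×208×10³) = 2.103×10⁻⁵ mm/N.
P = 0.6029 / 2.103×10⁻⁵ = 28670 N = 28.67 kN, tensile.
For the aluminium segment, free thermal change = 22.6×10⁻⁶×45×330 = 0.3356 mm and elastic change from P = 28670×330/(300×69×10³) = 0.457 mm; these oppose, so the net change is 0.121 mm (segment lengthens).

|ΔL| ≈ 0.121 mm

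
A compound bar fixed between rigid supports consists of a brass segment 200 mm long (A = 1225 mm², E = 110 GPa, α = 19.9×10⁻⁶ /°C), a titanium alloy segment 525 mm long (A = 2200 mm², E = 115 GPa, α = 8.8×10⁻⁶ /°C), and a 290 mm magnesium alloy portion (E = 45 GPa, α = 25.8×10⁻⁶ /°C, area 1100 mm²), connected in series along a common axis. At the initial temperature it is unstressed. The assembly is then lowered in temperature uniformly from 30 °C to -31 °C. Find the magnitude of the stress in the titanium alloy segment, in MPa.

σ ≈ 47.3 MPa (tensile)

With the walls removed the bar would change length by δ_free = Σ αᵢΔT Lᵢ = 19.9×10⁻⁶×61×200 + 8.8×10⁻⁶×61×525 + 25.8×10⁻⁶×61×290 = 0.981 mm.
Since the ends are fixed, an axial force P builds up, equal in every segment, with P · Σ Lᵢ/(AᵢEᵢ) = δ_free.
Σ Lᵢ/(AᵢEᵢ) = 200/(1225×110×10³) + 525/(2200×115×10³) + 290/(1100×45×10³) = 9.418×10⁻⁶ mm/N.
Hence P = δ_free / Σ(L/AE) = 0.981/9.418×10⁻⁶ = 104.2 kN (tensile).
σ_{titanium alloy} = P / A = 104200 / 2200 = 47.35 MPa.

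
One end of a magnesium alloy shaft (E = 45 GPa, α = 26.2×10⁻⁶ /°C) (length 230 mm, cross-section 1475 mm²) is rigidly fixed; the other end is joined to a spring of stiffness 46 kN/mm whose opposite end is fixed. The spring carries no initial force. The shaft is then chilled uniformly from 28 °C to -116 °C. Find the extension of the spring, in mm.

Free thermal contraction: δ_free = αΔT L = 26.2×10⁻⁶ × 144 × 230 = 0.8677 mm.
Let P be the tensile force in the spring. The shaft extends elastically by PL/(AE) and the spring stretches by P/k; together these equal δ_free.
So P = δ_free / [L/(AE) + 1/k] = 0.8677 / [ 230/(1475×45×10³) + 1/(46×10³) ].
P = 0.8677 / 2.52×10⁻⁵ = 34430 N.
Spring extension = P/k = 34430/(46×10³) = 0.7484 mm.

δ ≈ 0.748 mm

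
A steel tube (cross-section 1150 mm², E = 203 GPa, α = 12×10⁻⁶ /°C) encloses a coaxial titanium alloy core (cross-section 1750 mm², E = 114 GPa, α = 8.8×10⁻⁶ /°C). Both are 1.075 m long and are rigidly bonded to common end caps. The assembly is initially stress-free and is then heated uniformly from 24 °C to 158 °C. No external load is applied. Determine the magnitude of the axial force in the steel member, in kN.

P ≈ 46.1 kN (compressive in the steel)

Both members must finish at the same length. With the larger α, the steel tends to over-expand; the plates restrain it, putting the steel in compression and the titanium alloy in tension. With no external load the two internal forces are equal and opposite, magnitude P.
Compatibility of the two members (thermal + elastic change equal): (α₁ − α₂)ΔT = P·[1/(A₁E₁) + 1/(A₂E₂)].
|α₁ − α₂|·ΔT = 3.2×10⁻⁶ × 134 = 0.0004288.
1/(A₁E₁) + 1/(A₂E₂) = 1/(1150×203×10³) + 1/(1750×114×10³) = 9.296×10⁻⁹ N⁻¹.
So P = 0.0004288 / 9.296×10⁻⁹ = 46.13 kN.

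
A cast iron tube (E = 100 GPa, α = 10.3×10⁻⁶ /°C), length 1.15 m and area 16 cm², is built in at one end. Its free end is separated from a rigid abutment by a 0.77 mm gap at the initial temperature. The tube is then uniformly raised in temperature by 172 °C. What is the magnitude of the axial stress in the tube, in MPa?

σ ≈ 110 MPa (compressive)

Free thermal elongation = αΔT L = 10.3×10⁻⁶ × 172 × 1150 = 2.037 mm.
This exceeds the 0.77 mm gap, so the wall pushes back. The portion of expansion that must be recovered elastically is δ_free − gap = 2.037 − 0.77 = 1.267 mm.
Compatibility: PL/(AE) = 1.267 mm, so σ = P/A = E × (1.267/1150) = 110.2 MPa.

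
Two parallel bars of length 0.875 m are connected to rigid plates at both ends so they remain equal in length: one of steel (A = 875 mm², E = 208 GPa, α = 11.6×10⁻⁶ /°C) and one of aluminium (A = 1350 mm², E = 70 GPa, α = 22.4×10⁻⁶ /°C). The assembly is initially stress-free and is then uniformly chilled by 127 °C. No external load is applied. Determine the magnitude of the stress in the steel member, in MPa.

σ ≈ 97.5 MPa (compressive)

Both members must finish at the same length. With the larger α, the aluminium tends to over-contract; the plates restrain it, putting the aluminium in tension and the steel in compression. With no external load the two internal forces are equal and opposite, magnitude P.
Compatibility of the two members (thermal + elastic change equal): (α₁ − α₂)ΔT = P·[1/(A₁E₁) + 1/(A₂E₂)].
|α₁ − α₂|·ΔT = 10.8×10⁻⁶ × 127 = 0.001372.
1/(A₁E₁) + 1/(A₂E₂) = 1/(875×208×10³) + 1/(1350×70×10³) = 1.608×10⁻⁸ N⁻¹.
So P = 0.001372 / 1.608×10⁻⁸ = 85.32 kN.
σ_{steel} = P/A₁ = 85320/875 = 97.51 MPa, compressive.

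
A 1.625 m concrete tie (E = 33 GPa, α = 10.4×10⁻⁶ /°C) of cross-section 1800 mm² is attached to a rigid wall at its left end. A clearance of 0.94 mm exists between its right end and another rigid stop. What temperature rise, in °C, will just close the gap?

ΔT ≈ 55.6 °C

The gap closes when αΔT L = 0.94 mm, since the tie is still unstressed at that instant.
So ΔT = g/(αL) = 0.94/(10.4×10⁻⁶ × 1625) = 55.62 °C.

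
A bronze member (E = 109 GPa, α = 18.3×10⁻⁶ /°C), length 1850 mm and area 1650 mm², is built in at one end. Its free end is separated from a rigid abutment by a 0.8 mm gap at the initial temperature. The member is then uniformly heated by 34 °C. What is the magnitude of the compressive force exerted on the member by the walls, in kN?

Free thermal elongation = αΔT L = 18.3×10⁻⁶ × 34 × 1850 = 1.151 mm.
This exceeds the 0.8 mm gap, so the wall pushes back. The portion of expansion that must be recovered elastically is δ_free − gap = 1.151 − 0.8 = 0.3511 mm.
That suppressed elongation corresponds to σ = E·Δ/L = 109×10³ × 0.3511/1850 = 20.68 MPa.
P = σA = 20.68 × 1650 = 34.13 kN.

P ≈ 34.1 kN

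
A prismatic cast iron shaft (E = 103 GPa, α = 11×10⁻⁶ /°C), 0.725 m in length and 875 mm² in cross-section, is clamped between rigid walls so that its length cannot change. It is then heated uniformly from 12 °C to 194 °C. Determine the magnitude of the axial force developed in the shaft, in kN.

P ≈ 180 kN (compressive)

Full restraint means ε = 0, so the stress is σ = EαΔT = 103×10³ × 11×10⁻⁶ × 182 = 206.2 MPa.
P = AEαΔT = 875 × 103×10³ × 11×10⁻⁶ × 182 = 180.4 kN (compressive).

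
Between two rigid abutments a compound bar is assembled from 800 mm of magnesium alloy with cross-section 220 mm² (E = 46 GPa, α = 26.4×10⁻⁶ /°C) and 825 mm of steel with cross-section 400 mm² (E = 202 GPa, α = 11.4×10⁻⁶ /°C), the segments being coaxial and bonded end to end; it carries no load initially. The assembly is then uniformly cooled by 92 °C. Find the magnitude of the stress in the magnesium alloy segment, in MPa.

With the walls removed the bar would change length by δ_free = Σ αᵢΔT Lᵢ = 26.4×10⁻⁶×92×800 + 11.4×10⁻⁶×92×825 = 2.808 mm.
Since the ends are fixed, an axial force P builds up, equal in every segment, with P · Σ Lᵢ/(AᵢEᵢ) = δ_free.
The series flexibility is Σ Lᵢ/(AᵢEᵢ) = 800/(220×46×10³) + 825/(400×202×10³) = 8.926×10⁻⁵ mm/N.
Hence P = δ_free / Σ(L/AE) = 2.808/8.926×10⁻⁵ = 31.46 kN (tensile).
σ_{magnesium alloy} = P / A = 31460 / 220 = 143 MPa.

σ ≈ 143 MPa (tensile)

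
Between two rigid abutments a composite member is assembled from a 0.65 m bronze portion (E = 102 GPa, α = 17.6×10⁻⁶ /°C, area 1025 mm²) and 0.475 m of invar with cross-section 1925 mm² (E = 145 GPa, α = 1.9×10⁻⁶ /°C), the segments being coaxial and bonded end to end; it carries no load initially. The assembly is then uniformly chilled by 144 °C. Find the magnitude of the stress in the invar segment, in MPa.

If the supports were absent, the total length change would be Σ αᵢΔT Lᵢ = 17.6×10⁻⁶×144×650 + 1.9×10⁻⁶×144×475 = 1.777 mm.
The walls prevent any net length change, so an axial force P (same in every segment) develops. Compatibility: P · Σ Lᵢ/(AᵢEᵢ) = δ_free.
The series flexibility is Σ Lᵢ/(AᵢEᵢ) = 650/(1025×102×10³) + 475/(1925×145×10³) = 7.919×10⁻⁶ mm/N.
So P = 1.777 / 7.919×10⁻⁶ = 224.4 kN, tensile.
σ_{invar} = P / A = 224400 / 1925 = 116.6 MPa.

σ ≈ 117 MPa (tensile)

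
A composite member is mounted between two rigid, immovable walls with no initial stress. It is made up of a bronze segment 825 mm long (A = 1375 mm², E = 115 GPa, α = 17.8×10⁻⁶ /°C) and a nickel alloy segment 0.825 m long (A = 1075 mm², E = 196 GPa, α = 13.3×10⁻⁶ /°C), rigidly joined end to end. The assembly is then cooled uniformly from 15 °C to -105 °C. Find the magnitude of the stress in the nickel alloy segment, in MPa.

σ ≈ 314 MPa (tensile)

Free thermal contraction of the whole bar: Σ αᵢΔT Lᵢ = 17.8×10⁻⁶×120×825 + 13.3×10⁻⁶×120×825 = 3.079 mm.
Since the ends are fixed, an axial force P builds up, equal in every segment, with P · Σ Lᵢ/(AᵢEᵢ) = δ_free.
Σ Lᵢ/(AᵢEᵢ) = 825/(1375×115×10³) + 825/(1075×196×10³) = 9.133×10⁻⁶ mm/N.
So P = 3.079 / 9.133×10⁻⁶ = 337.1 kN, tensile.
σ_{nickel alloy} = P / A = 337100 / 1075 = 313.6 MPa.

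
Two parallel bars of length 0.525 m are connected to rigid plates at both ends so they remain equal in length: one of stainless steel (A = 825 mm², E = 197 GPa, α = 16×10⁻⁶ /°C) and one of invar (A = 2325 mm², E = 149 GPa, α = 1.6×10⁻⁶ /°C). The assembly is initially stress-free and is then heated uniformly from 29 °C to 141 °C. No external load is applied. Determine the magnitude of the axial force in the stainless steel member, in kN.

P ≈ 178 kN (compressive in the stainless steel)

Equilibrium of a rigid end plate with no external load gives equal and opposite internal forces ±P in the two members. Since α_{stainless steel} > α_{invar}, heating drives the stainless steel into compression and the invar into tension.
Equating the net (thermal + elastic) strains gives |α₁ − α₂|·ΔT = P·[1/(A₁E₁) + 1/(A₂E₂)].
|α₁ − α₂|·ΔT = 14.4×10⁻⁶ × 112 = 0.001613.
1/(A₁E₁) + 1/(A₂E₂) = 1/(825×197×10³) + 1/(2325×149×10³) = 9.04×10⁻⁹ N⁻¹.
So P = 0.001613 / 9.04×10⁻⁹ = 178.4 kN.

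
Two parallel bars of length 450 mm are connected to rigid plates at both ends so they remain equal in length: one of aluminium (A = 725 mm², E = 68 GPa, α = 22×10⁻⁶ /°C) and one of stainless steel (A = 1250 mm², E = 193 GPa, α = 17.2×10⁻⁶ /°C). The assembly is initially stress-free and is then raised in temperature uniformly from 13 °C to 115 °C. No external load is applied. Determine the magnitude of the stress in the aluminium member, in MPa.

σ ≈ 27.6 MPa (compressive)

Equilibrium of a rigid end plate with no external load gives equal and opposite internal forces ±P in the two members. Since α_{aluminium} > α_{stainless steel}, heating drives the aluminium into compression and the stainless steel into tension.
Compatibility of the two members (thermal + elastic change equal): (α₁ − α₂)ΔT = P·[1/(A₁E₁) + 1/(A₂E₂)].
|α₁ − α₂|·ΔT = 4.8×10⁻⁶ × 102 = 0.0004896.
1/(A₁E₁) + 1/(A₂E₂) = 1/(725×68×10³) + 1/(1250×193×10³) = 2.443×10⁻⁸ N⁻¹.
P = 0.0004896 / 2.443×10⁻⁸ = 20040 N = 20.04 kN.
σ_{aluminium} = P/A₁ = 20040/725 = 27.64 MPa, compressive.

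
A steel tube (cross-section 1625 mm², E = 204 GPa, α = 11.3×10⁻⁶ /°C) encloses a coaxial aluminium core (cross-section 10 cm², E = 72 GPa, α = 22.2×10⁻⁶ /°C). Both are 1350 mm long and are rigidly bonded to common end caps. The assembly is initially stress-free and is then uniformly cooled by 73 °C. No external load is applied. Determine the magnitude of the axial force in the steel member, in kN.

Equilibrium of a rigid end plate with no external load gives equal and opposite internal forces ±P in the two members. Since α_{aluminium} > α_{steel}, cooling drives the aluminium into tension and the steel into compression.
Compatibility of the two members (thermal + elastic change equal): (α₁ − α₂)ΔT = P·[1/(A₁E₁) + 1/(A₂E₂)].
|α₁ − α₂|·ΔT = 10.9×10⁻⁶ × 73 = 0.0007957.
1/(A₁E₁) + 1/(A₂E₂) = 1/(1625×204×10³) + 1/(1000×72×10³) = 1.691×10⁻⁸ N⁻¹.
So P = 0.0007957 / 1.691×10⁻⁸ = 47.07 kN.

P ≈ 47.1 kN (compressive in the steel)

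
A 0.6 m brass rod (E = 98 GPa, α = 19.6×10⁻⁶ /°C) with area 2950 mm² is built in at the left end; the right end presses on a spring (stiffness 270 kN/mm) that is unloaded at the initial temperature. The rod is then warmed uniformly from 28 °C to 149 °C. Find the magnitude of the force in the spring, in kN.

Free thermal expansion: δ_free = αΔT L = 19.6×10⁻⁶ × 121 × 600 = 1.423 mm.
With a force P in the spring, the elastic change of the rod is PL/(AE) and that of the spring is P/k; compatibility requires their sum to equal δ_free.
So P = δ_free / [L/(AE) + 1/k] = 1.423 / [ 600/(2950×98×10³) + 1/(270×10³) ].
P = 1.423 / 5.779×10⁻⁶ = 246200 N.

P ≈ 246 kN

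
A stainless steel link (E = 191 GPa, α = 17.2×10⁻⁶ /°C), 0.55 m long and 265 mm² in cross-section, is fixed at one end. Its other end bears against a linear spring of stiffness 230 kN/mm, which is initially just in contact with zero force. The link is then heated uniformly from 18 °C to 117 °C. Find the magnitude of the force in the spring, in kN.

P ≈ 61.6 kN

The unrestrained thermal change is αΔT L = 17.2×10⁻⁶ × 99 × 550 = 0.9365 mm.
Let P be the compressive force at the spring. The link shortens elastically by PL/(AE) and the spring compresses by P/k; together these equal δ_free.
P [ L/(AE) + 1/k ] = δ_free → P [ 550/(265×191×10³) + 1/(230×10³) ] = 0.9365.
P = 0.9365 / 1.521×10⁻⁵ = 61560 N.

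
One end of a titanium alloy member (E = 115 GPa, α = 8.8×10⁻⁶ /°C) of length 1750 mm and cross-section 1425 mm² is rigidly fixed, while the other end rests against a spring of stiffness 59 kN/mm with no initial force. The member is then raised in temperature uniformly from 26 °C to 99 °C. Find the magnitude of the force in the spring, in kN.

If the spring were absent the member would lengthen by αΔT L = 8.8×10⁻⁶ × 73 × 1750 = 1.124 mm.
Let P be the compressive force at the spring. The member shortens elastically by PL/(AE) and the spring compresses by P/k; together these equal δ_free.
So P = δ_free / [L/(AE) + 1/k] = 1.124 / [ 1750/(1425×115×10³) + 1/(59×10³) ].
P = 1.124 / 2.763×10⁻⁵ = 40690 N.

P ≈ 40.7 kN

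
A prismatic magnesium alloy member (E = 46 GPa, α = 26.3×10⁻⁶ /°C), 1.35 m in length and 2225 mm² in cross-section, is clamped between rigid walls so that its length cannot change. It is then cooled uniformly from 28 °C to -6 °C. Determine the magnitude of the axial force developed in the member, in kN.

Full restraint means ε = 0, so the stress is σ = EαΔT = 46×10³ × 26.3×10⁻⁶ × 34 = 41.13 MPa.
Axial force P = σA = 41.13 × 2225 = 91520 N = 91.52 kN, tensile.

P ≈ 91.5 kN (tensile)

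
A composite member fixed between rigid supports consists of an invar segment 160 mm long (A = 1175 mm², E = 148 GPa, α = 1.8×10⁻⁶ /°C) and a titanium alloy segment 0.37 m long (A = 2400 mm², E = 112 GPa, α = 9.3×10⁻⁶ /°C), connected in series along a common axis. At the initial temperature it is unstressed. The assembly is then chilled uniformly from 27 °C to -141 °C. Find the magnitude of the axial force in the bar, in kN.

P ≈ 273 kN (tensile)

With the walls removed the bar would change length by δ_free = Σ αᵢΔT Lᵢ = 1.8×10⁻⁶×168×160 + 9.3×10⁻⁶×168×370 = 0.6265 mm.
The rigid supports impose zero overall length change; the single axial force P common to all segments must satisfy P Σ Lᵢ/(AᵢEᵢ) = δ_free.
The series flexibility is Σ Lᵢ/(AᵢEᵢ) = 160/(1175×148×10³) + 370/(2400×112×10³) = 2.297×10⁻⁶ mm/N.
So P = 0.6265 / 2.297×10⁻⁶ = 272.8 kN, tensile.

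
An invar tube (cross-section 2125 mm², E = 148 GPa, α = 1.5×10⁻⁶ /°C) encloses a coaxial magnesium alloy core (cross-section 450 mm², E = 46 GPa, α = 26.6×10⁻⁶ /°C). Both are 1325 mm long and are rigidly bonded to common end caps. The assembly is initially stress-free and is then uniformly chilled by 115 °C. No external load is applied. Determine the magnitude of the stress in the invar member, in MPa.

σ ≈ 26.4 MPa (compressive)

Both members must finish at the same length. With the larger α, the magnesium alloy tends to over-contract; the plates restrain it, putting the magnesium alloy in tension and the invar in compression. With no external load the two internal forces are equal and opposite, magnitude P.
Setting the final lengths equal and cancelling L: (α₁ − α₂)ΔT = P/(A₁E₁) + P/(A₂E₂).
|α₁ − α₂|·ΔT = 25.1×10⁻⁶ × 115 = 0.002887.
1/(A₁E₁) + 1/(A₂E₂) = 1/(2125×148×10³) + 1/(450×46×10³) = 5.149×10⁻⁸ N⁻¹.
P = 0.002887 / 5.149×10⁻⁸ = 56060 N = 56.06 kN.
σ_{invar} = P/A₁ = 56060/2125 = 26.38 MPa, compressive.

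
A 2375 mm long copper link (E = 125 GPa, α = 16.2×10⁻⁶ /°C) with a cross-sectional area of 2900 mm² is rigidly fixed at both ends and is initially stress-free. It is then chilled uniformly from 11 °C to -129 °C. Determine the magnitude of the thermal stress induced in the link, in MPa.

σ ≈ 284 MPa (tensile)

Because both ends are immovable the net strain is zero, and the suppressed thermal strain is αΔT = 16.2×10⁻⁶ × 140 = 2268×10⁻⁶.
The stress required to suppress this strain is σ = Eε = 125×10³ × 2268×10⁻⁶ = 283.5 MPa, tensile since the link is trying to contract.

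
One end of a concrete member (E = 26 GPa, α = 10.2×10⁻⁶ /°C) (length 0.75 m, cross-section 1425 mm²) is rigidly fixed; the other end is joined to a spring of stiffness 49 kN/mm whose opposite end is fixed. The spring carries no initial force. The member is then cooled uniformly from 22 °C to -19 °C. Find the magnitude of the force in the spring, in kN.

P ≈ 7.72 kN

If the spring were absent the member would shorten by αΔT L = 10.2×10⁻⁶ × 41 × 750 = 0.3136 mm.
With a force P in the spring, the elastic change of the member is PL/(AE) and that of the spring is P/k; compatibility requires their sum to equal δ_free.
So P = δ_free / [L/(AE) + 1/k] = 0.3136 / [ 750/(1425×26×10³) + 1/(49×10³) ].
P = 0.3136 / 4.065×10⁻⁵ = 7716 N.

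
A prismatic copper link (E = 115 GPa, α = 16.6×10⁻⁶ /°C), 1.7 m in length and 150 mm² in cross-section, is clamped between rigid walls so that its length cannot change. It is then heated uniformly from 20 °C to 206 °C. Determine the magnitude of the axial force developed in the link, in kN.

P ≈ 53.3 kN (compressive)

With zero net strain, σ = E·αΔT = 115 GPa × 16.6×10⁻⁶ × 186 = 355.1 MPa.
P = AEαΔT = 150 × 115×10³ × 16.6×10⁻⁶ × 186 = 53.26 kN (compressive).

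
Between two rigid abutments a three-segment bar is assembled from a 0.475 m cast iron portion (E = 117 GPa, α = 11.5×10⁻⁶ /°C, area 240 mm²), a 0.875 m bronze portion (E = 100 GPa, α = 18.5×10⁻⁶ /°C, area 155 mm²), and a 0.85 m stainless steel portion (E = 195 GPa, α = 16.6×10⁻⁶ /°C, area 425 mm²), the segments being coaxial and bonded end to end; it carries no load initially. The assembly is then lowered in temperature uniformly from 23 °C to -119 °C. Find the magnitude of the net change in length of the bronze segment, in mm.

With the walls removed the bar would change length by δ_free = Σ αᵢΔT Lᵢ = 11.5×10⁻⁶×142×475 + 18.5×10⁻⁶×142×875 + 16.6×10⁻⁶×142×850 = 5.078 mm.
The rigid supports impose zero overall length change; the single axial force P common to all segments must satisfy P Σ Lᵢ/(AᵢEᵢ) = δ_free.
The series flexibility is Σ Lᵢ/(AᵢEᵢ) = 475/(240×117×10³) + 875/(155×100×10³) + 850/(425×195×10³) = 8.362×10⁻⁵ mm/N.
So P = 5.078 / 8.362×10⁻⁵ = 60.72 kN, tensile.
For the bronze segment, free thermal change = 18.5×10⁻⁶×142×875 = 2.299 mm and elastic change from P = 60720×875/(155×100×10³) = 3.428 mm; these oppose, so the net change is 1.13 mm (segment lengthens).

|ΔL| ≈ 1.13 mm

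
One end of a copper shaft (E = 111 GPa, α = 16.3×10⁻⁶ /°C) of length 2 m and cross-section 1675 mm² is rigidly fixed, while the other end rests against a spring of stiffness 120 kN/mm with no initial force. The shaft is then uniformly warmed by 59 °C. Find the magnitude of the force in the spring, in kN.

P ≈ 101 kN

If the spring were absent the shaft would lengthen by αΔT L = 16.3×10⁻⁶ × 59 × 2000 = 1.923 mm.
Let P be the compressive force at the spring. The shaft shortens elastically by PL/(AE) and the spring compresses by P/k; together these equal δ_free.
P [ L/(AE) + 1/k ] = δ_free → P [ 2000/(1675×111×10³) + 1/(120×10³) ] = 1.923.
P = 1.923 / 1.909×10⁻⁵ = 100800 N.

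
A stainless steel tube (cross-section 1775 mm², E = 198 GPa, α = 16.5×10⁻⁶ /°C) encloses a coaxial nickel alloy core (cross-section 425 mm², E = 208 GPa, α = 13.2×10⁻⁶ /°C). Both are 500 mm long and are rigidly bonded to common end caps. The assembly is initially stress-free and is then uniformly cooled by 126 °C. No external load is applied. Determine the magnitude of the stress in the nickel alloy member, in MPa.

Both members must finish at the same length. With the larger α, the stainless steel tends to over-contract; the plates restrain it, putting the stainless steel in tension and the nickel alloy in compression. With no external load the two internal forces are equal and opposite, magnitude P.
Compatibility of the two members (thermal + elastic change equal): (α₁ − α₂)ΔT = P·[1/(A₁E₁) + 1/(A₂E₂)].
|α₁ − α₂|·ΔT = 3.3×10⁻⁶ × 126 = 0.0004158.
1/(A₁E₁) + 1/(A₂E₂) = 1/(1775×198×10³) + 1/(425×208×10³) = 1.416×10⁻⁸ N⁻¹.
So P = 0.0004158 / 1.416×10⁻⁸ = 29.37 kN.
σ_{nickel alloy} = P/A₂ = 29370/425 = 69.1 MPa, compressive.

σ ≈ 69.1 MPa (compressive)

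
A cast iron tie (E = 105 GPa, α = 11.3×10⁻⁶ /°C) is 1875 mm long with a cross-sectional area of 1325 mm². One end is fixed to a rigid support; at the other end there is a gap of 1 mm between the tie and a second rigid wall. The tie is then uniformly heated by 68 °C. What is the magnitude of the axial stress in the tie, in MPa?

Unrestrained expansion: δ_free = αΔT L = 11.3×10⁻⁶ × 68 × 1875 = 1.441 mm.
The gap closes (δ_free > 1 mm) and the wall then resists a further 1.441 − 1 = 0.4407 mm of expansion.
Compatibility: PL/(AE) = 0.4407 mm, so σ = P/A = E × (0.4407/1875) = 24.68 MPa.

σ ≈ 24.7 MPa (compressive)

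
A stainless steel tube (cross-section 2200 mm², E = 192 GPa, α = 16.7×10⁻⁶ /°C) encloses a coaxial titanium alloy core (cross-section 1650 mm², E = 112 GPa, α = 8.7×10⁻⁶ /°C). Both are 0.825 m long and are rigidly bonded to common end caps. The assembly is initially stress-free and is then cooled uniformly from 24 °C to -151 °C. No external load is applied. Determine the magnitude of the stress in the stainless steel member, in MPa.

Equilibrium of a rigid end plate with no external load gives equal and opposite internal forces ±P in the two members. Since α_{stainless steel} > α_{titanium alloy}, cooling drives the stainless steel into tension and the titanium alloy into compression.
Compatibility of the two members (thermal + elastic change equal): (α₁ − α₂)ΔT = P·[1/(A₁E₁) + 1/(A₂E₂)].
|α₁ − α₂|·ΔT = 8×10⁻⁶ × 175 = 0.0014.
1/(A₁E₁) + 1/(A₂E₂) = 1/(2200×192×10³) + 1/(1650×112×10³) = 7.779×10⁻⁹ N⁻¹.
P = 0.0014 / 7.779×10⁻⁹ = 180000 N = 180 kN.
σ_{stainless steel} = P/A₁ = 180000/2200 = 81.81 MPa, tensile.

σ ≈ 81.8 MPa (tensile)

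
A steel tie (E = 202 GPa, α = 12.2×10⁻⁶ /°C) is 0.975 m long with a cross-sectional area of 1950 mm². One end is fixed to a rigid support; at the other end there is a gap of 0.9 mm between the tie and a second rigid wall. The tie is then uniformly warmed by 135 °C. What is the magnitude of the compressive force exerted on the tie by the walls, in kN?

P ≈ 285 kN

If the wall were absent the tie would grow by αΔT L = 12.2×10⁻⁶ × 135 × 975 = 1.606 mm.
This exceeds the 0.9 mm gap, so the wall pushes back. The portion of expansion that must be recovered elastically is δ_free − gap = 1.606 − 0.9 = 0.7058 mm.
So σ = E(δ_free − g)/L = 202×10³ × 0.7058/975 = 146.2 MPa.
Force on the wall = σA = 146.2 × 1950 mm² = 285.2 kN.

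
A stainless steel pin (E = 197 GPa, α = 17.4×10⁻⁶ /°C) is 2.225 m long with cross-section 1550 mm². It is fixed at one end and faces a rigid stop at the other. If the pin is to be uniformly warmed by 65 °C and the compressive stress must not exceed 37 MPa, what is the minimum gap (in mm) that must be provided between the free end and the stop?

Free expansion if unrestrained: δ_free = αΔT L = 17.4×10⁻⁶ × 65 × 2225 = 2.516 mm.
A stress of 37 MPa corresponds to the wall pushing the pin back by σL/E = 37×2225/(197×10³) = 0.4179 mm.
The gap must absorb the remainder: g_min = 2.516 − 0.4179 = 2.099 mm.

g ≈ 2.1 mm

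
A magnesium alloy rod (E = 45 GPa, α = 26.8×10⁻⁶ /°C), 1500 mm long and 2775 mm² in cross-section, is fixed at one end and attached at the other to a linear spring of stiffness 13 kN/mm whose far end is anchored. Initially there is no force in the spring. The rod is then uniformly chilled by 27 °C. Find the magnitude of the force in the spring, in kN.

Free thermal contraction: δ_free = αΔT L = 26.8×10⁻⁶ × 27 × 1500 = 1.085 mm.
With a force P in the spring, the elastic change of the rod is PL/(AE) and that of the spring is P/k; compatibility requires their sum to equal δ_free.
So P = δ_free / [L/(AE) + 1/k] = 1.085 / [ 1500/(2775×45×10³) + 1/(13×10³) ].
P = 1.085 / 8.894×10⁻⁵ = 12200 N.

P ≈ 12.2 kN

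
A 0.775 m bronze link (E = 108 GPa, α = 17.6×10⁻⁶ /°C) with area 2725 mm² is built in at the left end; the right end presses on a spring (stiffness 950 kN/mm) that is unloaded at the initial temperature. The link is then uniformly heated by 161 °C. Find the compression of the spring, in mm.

δ ≈ 0.627 mm

The unrestrained thermal change is αΔT L = 17.6×10⁻⁶ × 161 × 775 = 2.196 mm.
Let P be the compressive force at the spring. The link shortens elastically by PL/(AE) and the spring compresses by P/k; together these equal δ_free.
So P = δ_free / [L/(AE) + 1/k] = 2.196 / [ 775/(2725×108×10³) + 1/(950×10³) ].
P = 2.196 / 3.686×10⁻⁶ = 595800 N.
Spring compression = P/k = 595800/(950×10³) = 0.6271 mm.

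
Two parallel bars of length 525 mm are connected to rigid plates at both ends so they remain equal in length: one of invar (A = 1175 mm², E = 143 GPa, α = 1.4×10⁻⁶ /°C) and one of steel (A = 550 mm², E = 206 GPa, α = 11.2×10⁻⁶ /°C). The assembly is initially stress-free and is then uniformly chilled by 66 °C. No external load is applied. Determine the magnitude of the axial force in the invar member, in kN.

Equilibrium of a rigid end plate with no external load gives equal and opposite internal forces ±P in the two members. Since α_{steel} > α_{invar}, cooling drives the steel into tension and the invar into compression.
Setting the final lengths equal and cancelling L: (α₁ − α₂)ΔT = P/(A₁E₁) + P/(A₂E₂).
|α₁ − α₂|·ΔT = 9.8×10⁻⁶ × 66 = 0.0006468.
1/(A₁E₁) + 1/(A₂E₂) = 1/(1175×143×10³) + 1/(550×206×10³) = 1.478×10⁻⁸ N⁻¹.
P = 0.0006468 / 1.478×10⁻⁸ = 43770 N = 43.77 kN.

P ≈ 43.8 kN (compressive in the invar)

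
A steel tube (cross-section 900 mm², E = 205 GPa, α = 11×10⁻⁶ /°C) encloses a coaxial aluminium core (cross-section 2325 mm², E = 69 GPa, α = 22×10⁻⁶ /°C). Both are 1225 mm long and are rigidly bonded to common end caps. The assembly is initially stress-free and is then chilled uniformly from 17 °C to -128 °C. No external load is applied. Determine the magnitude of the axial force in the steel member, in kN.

P ≈ 137 kN (compressive in the steel)

Both members must finish at the same length. With the larger α, the aluminium tends to over-contract; the plates restrain it, putting the aluminium in tension and the steel in compression. With no external load the two internal forces are equal and opposite, magnitude P.
Equating the net (thermal + elastic) strains gives |α₁ − α₂|·ΔT = P·[1/(A₁E₁) + 1/(A₂E₂)].
|α₁ − α₂|·ΔT = 11×10⁻⁶ × 145 = 0.001595.
1/(A₁E₁) + 1/(A₂E₂) = 1/(900×205×10³) + 1/(2325×69×10³) = 1.165×10⁻⁸ N⁻¹.
P = 0.001595 / 1.165×10⁻⁸ = 136900 N = 136.9 kN.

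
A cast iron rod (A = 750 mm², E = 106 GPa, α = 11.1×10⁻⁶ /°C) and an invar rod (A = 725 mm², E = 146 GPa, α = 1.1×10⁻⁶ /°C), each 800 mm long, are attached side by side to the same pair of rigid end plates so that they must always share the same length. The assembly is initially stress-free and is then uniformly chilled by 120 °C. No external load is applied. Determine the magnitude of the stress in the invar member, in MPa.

σ ≈ 75.1 MPa (compressive)

Equilibrium of a rigid end plate with no external load gives equal and opposite internal forces ±P in the two members. Since α_{cast iron} > α_{invar}, cooling drives the cast iron into tension and the invar into compression.
Setting the final lengths equal and cancelling L: (α₁ − α₂)ΔT = P/(A₁E₁) + P/(A₂E₂).
|α₁ − α₂|·ΔT = 10×10⁻⁶ × 120 = 0.0012.
1/(A₁E₁) + 1/(A₂E₂) = 1/(750×106×10³) + 1/(725×146×10³) = 2.203×10⁻⁸ N⁻¹.
So P = 0.0012 / 2.203×10⁻⁸ = 54.48 kN.
σ_{invar} = P/A₂ = 54480/725 = 75.15 MPa, compressive.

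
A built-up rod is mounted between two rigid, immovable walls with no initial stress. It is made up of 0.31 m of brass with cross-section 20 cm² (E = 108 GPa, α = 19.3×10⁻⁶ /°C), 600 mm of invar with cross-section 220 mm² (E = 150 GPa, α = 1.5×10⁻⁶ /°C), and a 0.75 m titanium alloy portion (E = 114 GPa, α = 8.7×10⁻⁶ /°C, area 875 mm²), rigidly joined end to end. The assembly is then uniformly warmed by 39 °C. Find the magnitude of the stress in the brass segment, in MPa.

σ ≈ 9.64 MPa (compressive)

If the supports were absent, the total length change would be Σ αᵢΔT Lᵢ = 19.3×10⁻⁶×39×310 + 1.5×10⁻⁶×39×600 + 8.7×10⁻⁶×39×750 = 0.5229 mm.
Since the ends are fixed, an axial force P builds up, equal in every segment, with P · Σ Lᵢ/(AᵢEᵢ) = δ_free.
The series flexibility is Σ Lᵢ/(AᵢEᵢ) = 310/(2000×108×10³) + 600/(220×150×10³) + 750/(875×114×10³) = 2.714×10⁻⁵ mm/N.
So P = 0.5229 / 2.714×10⁻⁵ = 19.27 kN, compressive.
σ_{brass} = P / A = 19270 / 2000 = 9.635 MPa.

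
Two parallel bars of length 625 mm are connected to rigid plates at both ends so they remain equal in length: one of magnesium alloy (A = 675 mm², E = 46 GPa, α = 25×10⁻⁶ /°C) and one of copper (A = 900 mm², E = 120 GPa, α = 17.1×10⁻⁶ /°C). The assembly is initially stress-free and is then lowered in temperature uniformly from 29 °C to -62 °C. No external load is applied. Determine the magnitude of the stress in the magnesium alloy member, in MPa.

Equilibrium of a rigid end plate with no external load gives equal and opposite internal forces ±P in the two members. Since α_{magnesium alloy} > α_{copper}, cooling drives the magnesium alloy into tension and the copper into compression.
Equating the net (thermal + elastic) strains gives |α₁ − α₂|·ΔT = P·[1/(A₁E₁) + 1/(A₂E₂)].
|α₁ − α₂|·ΔT = 7.9×10⁻⁶ × 91 = 0.0007189.
1/(A₁E₁) + 1/(A₂E₂) = 1/(675×46×10³) + 1/(900×120×10³) = 4.147×10⁻⁸ N⁻¹.
So P = 0.0007189 / 4.147×10⁻⁸ = 17.34 kN.
σ_{magnesium alloy} = P/A₁ = 17340/675 = 25.68 MPa, tensile.

σ ≈ 25.7 MPa (tensile)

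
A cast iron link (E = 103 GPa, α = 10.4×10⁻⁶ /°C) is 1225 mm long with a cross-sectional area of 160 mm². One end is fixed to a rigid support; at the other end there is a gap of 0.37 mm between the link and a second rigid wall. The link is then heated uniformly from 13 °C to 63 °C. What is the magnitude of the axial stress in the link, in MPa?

σ ≈ 22.4 MPa (compressive)

Unrestrained expansion: δ_free = αΔT L = 10.4×10⁻⁶ × 50 × 1225 = 0.637 mm.
The gap closes (δ_free > 0.37 mm) and the wall then resists a further 0.637 − 0.37 = 0.267 mm of expansion.
That suppressed elongation corresponds to σ = E·Δ/L = 103×10³ × 0.267/1225 = 22.45 MPa.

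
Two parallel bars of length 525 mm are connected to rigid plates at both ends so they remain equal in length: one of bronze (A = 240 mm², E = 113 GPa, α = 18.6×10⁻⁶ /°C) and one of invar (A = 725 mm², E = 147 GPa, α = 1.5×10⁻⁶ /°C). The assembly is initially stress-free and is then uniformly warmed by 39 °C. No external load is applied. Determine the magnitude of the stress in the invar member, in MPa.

Equilibrium of a rigid end plate with no external load gives equal and opposite internal forces ±P in the two members. Since α_{bronze} > α_{invar}, heating drives the bronze into compression and the invar into tension.
Equating the net (thermal + elastic) strains gives |α₁ − α₂|·ΔT = P·[1/(A₁E₁) + 1/(A₂E₂)].
|α₁ − α₂|·ΔT = 17.1×10⁻⁶ × 39 = 0.0006669.
1/(A₁E₁) + 1/(A₂E₂) = 1/(240×113×10³) + 1/(725×147×10³) = 4.626×10⁻⁸ N⁻¹.
So P = 0.0006669 / 4.626×10⁻⁸ = 14.42 kN.
σ_{invar} = P/A₂ = 14420/725 = 19.89 MPa, tensile.

σ ≈ 19.9 MPa (tensile)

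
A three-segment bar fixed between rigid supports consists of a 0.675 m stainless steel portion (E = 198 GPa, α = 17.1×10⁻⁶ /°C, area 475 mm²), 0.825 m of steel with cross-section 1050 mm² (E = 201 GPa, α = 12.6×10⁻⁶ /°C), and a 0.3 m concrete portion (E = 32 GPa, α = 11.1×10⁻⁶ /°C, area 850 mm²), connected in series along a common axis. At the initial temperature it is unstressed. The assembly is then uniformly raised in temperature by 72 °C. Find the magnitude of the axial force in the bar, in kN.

If the supports were absent, the total length change would be Σ αᵢΔT Lᵢ = 17.1×10⁻⁶×72×675 + 12.6×10⁻⁶×72×825 + 11.1×10⁻⁶×72×300 = 1.819 mm.
The walls prevent any net length change, so an axial force P (same in every segment) develops. Compatibility: P · Σ Lᵢ/(AᵢEᵢ) = δ_free.
Σ Lᵢ/(AᵢEᵢ) = 675/(475×198×10³) + 825/(1050×201×10³) + 300/(850×32×10³) = 2.212×10⁻⁵ mm/N.
Hence P = δ_free / Σ(L/AE) = 1.819/2.212×10⁻⁵ = 82.26 kN (compressive).

P ≈ 82.3 kN (compressive)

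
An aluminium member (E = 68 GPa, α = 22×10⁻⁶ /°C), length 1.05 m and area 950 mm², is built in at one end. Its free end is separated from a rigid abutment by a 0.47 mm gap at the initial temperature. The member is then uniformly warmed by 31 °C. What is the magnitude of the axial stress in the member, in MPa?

Unrestrained expansion: δ_free = αΔT L = 22×10⁻⁶ × 31 × 1050 = 0.7161 mm.
This exceeds the 0.47 mm gap, so the wall pushes back. The portion of expansion that must be recovered elastically is δ_free − gap = 0.7161 − 0.47 = 0.2461 mm.
Compatibility: PL/(AE) = 0.2461 mm, so σ = P/A = E × (0.2461/1050) = 15.94 MPa.

σ ≈ 15.9 MPa (compressive)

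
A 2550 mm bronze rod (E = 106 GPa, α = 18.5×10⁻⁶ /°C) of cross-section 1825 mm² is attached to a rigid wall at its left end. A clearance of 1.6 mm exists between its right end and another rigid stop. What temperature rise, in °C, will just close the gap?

ΔT ≈ 33.9 °C

Contact occurs when the free expansion equals the gap: αΔT L = 1.6 mm.
So ΔT = g/(αL) = 1.6/(18.5×10⁻⁶ × 2550) = 33.92 °C.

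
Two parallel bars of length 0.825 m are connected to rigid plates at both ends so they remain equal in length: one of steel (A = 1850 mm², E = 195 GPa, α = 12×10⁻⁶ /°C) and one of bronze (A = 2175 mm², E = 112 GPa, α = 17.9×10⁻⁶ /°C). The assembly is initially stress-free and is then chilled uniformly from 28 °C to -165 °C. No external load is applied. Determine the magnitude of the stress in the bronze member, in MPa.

Equilibrium of a rigid end plate with no external load gives equal and opposite internal forces ±P in the two members. Since α_{bronze} > α_{steel}, cooling drives the bronze into tension and the steel into compression.
Setting the final lengths equal and cancelling L: (α₁ − α₂)ΔT = P/(A₁E₁) + P/(A₂E₂).
|α₁ − α₂|·ΔT = 5.9×10⁻⁶ × 193 = 0.001139.
1/(A₁E₁) + 1/(A₂E₂) = 1/(1850×195×10³) + 1/(2175×112×10³) = 6.877×10⁻⁹ N⁻¹.
So P = 0.001139 / 6.877×10⁻⁹ = 165.6 kN.
σ_{bronze} = P/A₂ = 165600/2175 = 76.13 MPa, tensile.

σ ≈ 76.1 MPa (tensile)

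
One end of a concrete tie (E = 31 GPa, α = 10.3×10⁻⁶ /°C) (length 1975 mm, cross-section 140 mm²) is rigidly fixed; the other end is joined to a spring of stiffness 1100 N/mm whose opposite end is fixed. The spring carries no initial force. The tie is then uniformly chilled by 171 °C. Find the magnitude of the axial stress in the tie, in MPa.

The unrestrained thermal change is αΔT L = 10.3×10⁻⁶ × 171 × 1975 = 3.479 mm.
With a force P in the spring, the elastic change of the tie is PL/(AE) and that of the spring is P/k; compatibility requires their sum to equal δ_free.
So P = δ_free / [L/(AE) + 1/k] = 3.479 / [ 1975/(140×31×10³) + 1/(1100) ].
P = 3.479 / 0.001364 = 2550 N.
σ = P/A = 2550/140 = 18.21 MPa.

σ ≈ 18.2 MPa (tensile)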